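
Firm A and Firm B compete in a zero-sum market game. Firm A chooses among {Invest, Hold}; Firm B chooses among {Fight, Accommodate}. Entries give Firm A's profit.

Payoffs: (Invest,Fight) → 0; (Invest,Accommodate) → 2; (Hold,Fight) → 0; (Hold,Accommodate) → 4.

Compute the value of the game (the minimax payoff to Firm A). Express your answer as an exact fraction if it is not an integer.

Row minima: Invest → 0, Hold → 0; maximin = 0.
Column maxima: Fight → 0, Accommodate → 4; minimax = 0.
Since maximin = minimax = 0, there is a saddle point and the value is 0.

0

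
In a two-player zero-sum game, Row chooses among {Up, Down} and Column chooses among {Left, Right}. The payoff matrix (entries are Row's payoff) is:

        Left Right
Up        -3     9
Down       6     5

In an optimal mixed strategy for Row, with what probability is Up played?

Row minima: Up → -3, Down → 5; maximin = 5.
Column maxima: Left → 6, Right → 9; minimax = 6.
5 ≠ 6, so there is no saddle point; optimal play is mixed.
Let Row play Up with probability p. Expected payoff against Left: (-3)p + 6(1−p) = −9p + 6; against Right: 9p + 5(1−p) = 4p + 5.
Setting these equal: −9p + 6 = 4p + 5 ⇒ −13p = -1 ⇒ p = 1/13, and the value is (-9)·(1/13) + 6 = 69/13.
For Column: with q = P(Left), equating Up's and Down's payoffs gives −12q + 9 = q + 5 ⇒ q = 4/13.

1/13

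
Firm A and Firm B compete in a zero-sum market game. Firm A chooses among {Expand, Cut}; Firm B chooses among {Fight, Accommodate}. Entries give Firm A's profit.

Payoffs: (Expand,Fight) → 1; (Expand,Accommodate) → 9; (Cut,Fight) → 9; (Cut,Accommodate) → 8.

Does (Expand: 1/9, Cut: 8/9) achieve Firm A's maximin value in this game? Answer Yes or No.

Yes

Against Fight this mix gives (1/9)·1 + (8/9)·9 = 73/9.
Against Accommodate this mix gives (1/9)·9 + (8/9)·8 = 73/9.
All of Firm B's active replies (Fight, Accommodate) yield 73/9, and no column does worse for Firm A. The mix makes Firm B indifferent and guarantees 73/9, so it is optimal.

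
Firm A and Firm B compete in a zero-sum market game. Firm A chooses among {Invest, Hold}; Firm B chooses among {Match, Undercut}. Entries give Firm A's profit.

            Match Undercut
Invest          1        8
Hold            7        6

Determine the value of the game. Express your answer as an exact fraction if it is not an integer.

Row minima: Invest → 1, Hold → 6; maximin = 6.
Column maxima: Match → 7, Undercut → 8; minimax = 7.
6 ≠ 7, so there is no saddle point; optimal play is mixed.
Let Firm A play Invest with probability p. Expected payoff against Match: 1p + 7(1−p) = −6p + 7; against Undercut: 8p + 6(1−p) = 2p + 6.
Setting these equal: −6p + 7 = 2p + 6 ⇒ −8p = -1 ⇒ p = 1/8, and the value is (-6)·(1/8) + 7 = 25/4.
For Firm B: with q = P(Match), equating Invest's and Hold's payoffs gives −7q + 8 = q + 6 ⇒ q = 1/4.

25/4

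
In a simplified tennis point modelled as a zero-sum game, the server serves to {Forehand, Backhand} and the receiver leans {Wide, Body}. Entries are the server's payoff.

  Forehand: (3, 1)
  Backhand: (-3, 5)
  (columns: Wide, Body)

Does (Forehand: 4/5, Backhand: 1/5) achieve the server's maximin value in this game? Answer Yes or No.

Against Wide this mix gives (4/5)·3 + (1/5)·(-3) = 9/5.
Against Body this mix gives (4/5)·1 + (1/5)·5 = 9/5.
All of the receiver's active replies (Wide, Body) yield 9/5, and no column does worse for the server. The mix makes the receiver indifferent and guarantees 9/5, so it is optimal.

Yes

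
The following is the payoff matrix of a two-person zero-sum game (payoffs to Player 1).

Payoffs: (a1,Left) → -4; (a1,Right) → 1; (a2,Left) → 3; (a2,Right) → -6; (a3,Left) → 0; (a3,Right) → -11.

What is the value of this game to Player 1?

-3/2

Row minima: a1 → -4, a2 → -6, a3 → -11; maximin = -4.
Column maxima: Left → 3, Right → 1; minimax = 1.
-4 ≠ 1, so there is no saddle point; optimal play is mixed.
a3 is strictly dominated by a2, so Player 1 never plays it.
On the remaining 2×2 (a1, a2 vs Left, Right):
Let Player 1 play a1 with probability p. Expected payoff against Left: (-4)p + 3(1−p) = −7p + 3; against Right: 1p + (-6)(1−p) = 7p − 6.
Setting these equal: −7p + 3 = 7p − 6 ⇒ −14p = -9 ⇒ p = 9/14, and the value is (-7)·(9/14) + 3 = -3/2.
For Player 2: with q = P(Left), equating a1's and a2's payoffs gives −5q + 1 = 9q − 6 ⇒ q = 1/2.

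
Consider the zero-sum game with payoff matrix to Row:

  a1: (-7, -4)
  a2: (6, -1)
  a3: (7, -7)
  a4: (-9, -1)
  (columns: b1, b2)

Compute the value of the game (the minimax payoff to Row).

Row minima: a1 → -7, a2 → -1, a3 → -7, a4 → -9; maximin = -1.
Column maxima: b1 → 7, b2 → -1; minimax = -1.
Since maximin = minimax = -1, there is a saddle point and the value is -1.

-1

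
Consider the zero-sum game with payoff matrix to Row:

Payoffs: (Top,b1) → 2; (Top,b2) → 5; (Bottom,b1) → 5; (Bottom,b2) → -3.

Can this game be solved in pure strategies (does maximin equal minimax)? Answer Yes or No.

Row minima: Top → 2, Bottom → -3; maximin = 2.
Column maxima: b1 → 5, b2 → 5; minimax = 5.
2 ≠ 5, so no pure-strategy equilibrium exists.

No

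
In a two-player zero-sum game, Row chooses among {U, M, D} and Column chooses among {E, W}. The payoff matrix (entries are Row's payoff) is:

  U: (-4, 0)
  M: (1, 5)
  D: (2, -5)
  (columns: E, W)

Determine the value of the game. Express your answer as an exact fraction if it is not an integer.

Row minima: U → -4, M → 1, D → -5; maximin = 1.
Column maxima: E → 2, W → 5; minimax = 2.
1 ≠ 2, so there is no saddle point; optimal play is mixed.
U is strictly dominated by M, so Row never plays it.
On the remaining 2×2 (M, D vs E, W):
Let Row play M with probability p. Expected payoff against E: 1p + 2(1−p) = −p + 2; against W: 5p + (-5)(1−p) = 10p − 5.
Setting these equal: −p + 2 = 10p − 5 ⇒ −11p = -7 ⇒ p = 7/11, and the value is (-1)·(7/11) + 2 = 15/11.
For Column: with q = P(E), equating M's and D's payoffs gives −4q + 5 = 7q − 5 ⇒ q = 10/11.

15/11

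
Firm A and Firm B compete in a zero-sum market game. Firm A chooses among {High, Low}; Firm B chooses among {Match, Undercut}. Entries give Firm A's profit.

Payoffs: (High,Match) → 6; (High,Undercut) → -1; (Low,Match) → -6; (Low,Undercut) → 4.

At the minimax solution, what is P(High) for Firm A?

Row minima: High → -1, Low → -6; maximin = -1.
Column maxima: Match → 6, Undercut → 4; minimax = 4.
-1 ≠ 4, so there is no saddle point; optimal play is mixed.
Let Firm A play High with probability p. Expected payoff against Match: 6p + (-6)(1−p) = 12p − 6; against Undercut: (-1)p + 4(1−p) = −5p + 4.
Setting these equal: 12p − 6 = −5p + 4 ⇒ 17p = 10 ⇒ p = 10/17, and the value is (12)·(10/17) − 6 = 18/17.
For Firm B: with q = P(Match), equating High's and Low's payoffs gives 7q − 1 = −10q + 4 ⇒ q = 5/17.

10/17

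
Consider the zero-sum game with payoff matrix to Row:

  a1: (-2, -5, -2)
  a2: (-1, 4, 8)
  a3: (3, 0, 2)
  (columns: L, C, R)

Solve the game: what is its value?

3/2

Row minima: a1 → -5, a2 → -1, a3 → 0; maximin = 0.
Column maxima: L → 3, C → 4, R → 8; minimax = 3.
0 ≠ 3, so there is no saddle point; optimal play is mixed.
a1 is strictly dominated by a2, so Row never plays it.
R is strictly dominated by C (it gives Row strictly more in every row), so Column never plays it.
On the remaining 2×2 (a2, a3 vs L, C):
Let Row play a2 with probability p. Expected payoff against L: (-1)p + 3(1−p) = −4p + 3; against C: 4p + 0(1−p) = 4p.
Setting these equal: −4p + 3 = 4p ⇒ −8p = -3 ⇒ p = 3/8, and the value is (-4)·(3/8) + 3 = 3/2.
For Column: with q = P(L), equating a2's and a3's payoffs gives −5q + 4 = 3q ⇒ q = 1/2.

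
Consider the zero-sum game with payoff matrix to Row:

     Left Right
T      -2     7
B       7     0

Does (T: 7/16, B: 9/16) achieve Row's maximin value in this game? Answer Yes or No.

Against Left this mix gives (7/16)·(-2) + (9/16)·7 = 49/16.
Against Right this mix gives (7/16)·7 + (9/16)·0 = 49/16.
All of Column's active replies (Left, Right) yield 49/16, and no column does worse for Row. The mix makes Column indifferent and guarantees 49/16, so it is optimal.

Yes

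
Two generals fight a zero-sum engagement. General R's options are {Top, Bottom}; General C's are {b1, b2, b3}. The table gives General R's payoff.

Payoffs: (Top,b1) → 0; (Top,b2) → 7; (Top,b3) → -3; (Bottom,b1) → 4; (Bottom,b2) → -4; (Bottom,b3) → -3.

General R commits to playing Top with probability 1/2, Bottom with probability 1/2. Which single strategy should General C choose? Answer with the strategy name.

If General C plays b1, General R's expected payoff is (1/2)·0 + (1/2)·4 = 2.
If General C plays b2, General R's expected payoff is (1/2)·7 + (1/2)·(-4) = 3/2.
If General C plays b3, General R's expected payoff is (1/2)·(-3) + (1/2)·(-3) = -3.
General C minimizes General R's payoff; the smallest is -3, so the best response is b3.

b3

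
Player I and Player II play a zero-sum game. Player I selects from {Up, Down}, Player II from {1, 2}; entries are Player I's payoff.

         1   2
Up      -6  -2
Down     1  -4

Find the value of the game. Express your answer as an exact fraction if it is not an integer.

Row minima: Up → -6, Down → -4; maximin = -4.
Column maxima: 1 → 1, 2 → -2; minimax = -2.
-4 ≠ -2, so there is no saddle point; optimal play is mixed.
Let Player I play Up with probability p. Expected payoff against 1: (-6)p + 1(1−p) = −7p + 1; against 2: (-2)p + (-4)(1−p) = 2p − 4.
Setting these equal: −7p + 1 = 2p − 4 ⇒ −9p = -5 ⇒ p = 5/9, and the value is (-7)·(5/9) + 1 = -26/9.
For Player II: with q = P(1), equating Up's and Down's payoffs gives −4q − 2 = 5q − 4 ⇒ q = 2/9.

-26/9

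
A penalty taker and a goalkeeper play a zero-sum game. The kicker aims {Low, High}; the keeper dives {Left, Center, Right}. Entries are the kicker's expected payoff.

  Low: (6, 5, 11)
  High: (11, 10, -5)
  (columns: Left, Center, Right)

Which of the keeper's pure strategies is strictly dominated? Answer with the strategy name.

Center holds the kicker's payoff strictly below Left in every row: 5 < 6, 10 < 11.
So Left is strictly dominated for the keeper.

Left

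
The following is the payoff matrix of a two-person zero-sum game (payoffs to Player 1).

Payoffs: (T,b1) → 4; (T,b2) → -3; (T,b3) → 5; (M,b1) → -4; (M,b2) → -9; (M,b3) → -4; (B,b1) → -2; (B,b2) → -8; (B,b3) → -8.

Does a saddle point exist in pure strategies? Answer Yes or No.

Yes

Row minima: T → -3, M → -9, B → -8; maximin = -3.
Column maxima: b1 → 4, b2 → -3, b3 → 5; minimax = -3.
maximin = minimax = -3, so a saddle point exists.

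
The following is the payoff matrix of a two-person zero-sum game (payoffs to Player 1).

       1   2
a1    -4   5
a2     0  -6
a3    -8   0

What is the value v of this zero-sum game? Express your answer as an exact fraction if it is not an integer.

Row minima: a1 → -4, a2 → -6, a3 → -8; maximin = -4.
Column maxima: 1 → 0, 2 → 5; minimax = 0.
-4 ≠ 0, so there is no saddle point; optimal play is mixed.
a3 is strictly dominated by a1, so Player 1 never plays it.
On the remaining 2×2 (a1, a2 vs 1, 2):
Let Player 1 play a1 with probability p. Expected payoff against 1: (-4)p + 0(1−p) = −4p; against 2: 5p + (-6)(1−p) = 11p − 6.
Setting these equal: −4p = 11p − 6 ⇒ −15p = -6 ⇒ p = 2/5, and the value is (-4)·(2/5) = -8/5.
For Player 2: with q = P(1), equating a1's and a2's payoffs gives −9q + 5 = 6q − 6 ⇒ q = 11/15.

-8/5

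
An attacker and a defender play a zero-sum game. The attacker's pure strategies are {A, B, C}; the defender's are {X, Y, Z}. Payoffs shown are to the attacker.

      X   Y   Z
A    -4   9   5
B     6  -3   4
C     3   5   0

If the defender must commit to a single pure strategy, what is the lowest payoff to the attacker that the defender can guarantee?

5

Column maxima: X → 6, Y → 9, Z → 5.
The smallest of these is 5.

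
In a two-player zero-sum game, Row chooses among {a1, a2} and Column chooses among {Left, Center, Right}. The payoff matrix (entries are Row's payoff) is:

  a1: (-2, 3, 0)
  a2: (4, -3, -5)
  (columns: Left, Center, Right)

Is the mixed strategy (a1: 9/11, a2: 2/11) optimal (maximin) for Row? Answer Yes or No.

Yes

Against Left this mix gives (9/11)·(-2) + (2/11)·4 = -10/11.
Against Center this mix gives (9/11)·3 + (2/11)·(-3) = 21/11.
Against Right this mix gives (9/11)·0 + (2/11)·(-5) = -10/11.
All of Column's active replies (Left, Right) yield -10/11, and no column does worse for Row. The mix makes Column indifferent and guarantees -10/11, so it is optimal.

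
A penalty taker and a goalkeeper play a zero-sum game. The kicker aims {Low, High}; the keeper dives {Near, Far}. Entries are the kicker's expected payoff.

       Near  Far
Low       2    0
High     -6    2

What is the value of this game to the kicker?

2/5

Row minima: Low → 0, High → -6; maximin = 0.
Column maxima: Near → 2, Far → 2; minimax = 2.
0 ≠ 2, so there is no saddle point; optimal play is mixed.
Let the kicker play Low with probability p. Expected payoff against Near: 2p + (-6)(1−p) = 8p − 6; against Far: 0p + 2(1−p) = −2p + 2.
Setting these equal: 8p − 6 = −2p + 2 ⇒ 10p = 8 ⇒ p = 4/5, and the value is (8)·(4/5) − 6 = 2/5.
For the keeper: with q = P(Near), equating Low's and High's payoffs gives 2q = −8q + 2 ⇒ q = 1/5.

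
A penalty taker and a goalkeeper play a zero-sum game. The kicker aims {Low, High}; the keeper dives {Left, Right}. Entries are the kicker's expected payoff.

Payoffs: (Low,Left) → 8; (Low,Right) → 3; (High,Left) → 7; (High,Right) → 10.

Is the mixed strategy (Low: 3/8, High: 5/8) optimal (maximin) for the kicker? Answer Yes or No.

Yes

Against Left this mix gives (3/8)·8 + (5/8)·7 = 59/8.
Against Right this mix gives (3/8)·3 + (5/8)·10 = 59/8.
All of the keeper's active replies (Left, Right) yield 59/8, and no column does worse for the kicker. The mix makes the keeper indifferent and guarantees 59/8, so it is optimal.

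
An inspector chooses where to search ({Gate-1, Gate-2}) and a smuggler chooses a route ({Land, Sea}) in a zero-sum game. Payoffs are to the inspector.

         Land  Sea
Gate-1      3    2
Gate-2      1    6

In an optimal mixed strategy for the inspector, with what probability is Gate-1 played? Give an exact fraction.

Row minima: Gate-1 → 2, Gate-2 → 1; maximin = 2.
Column maxima: Land → 3, Sea → 6; minimax = 3.
2 ≠ 3, so there is no saddle point; optimal play is mixed.
Let the inspector play Gate-1 with probability p. Expected payoff against Land: 3p + 1(1−p) = 2p + 1; against Sea: 2p + 6(1−p) = −4p + 6.
Setting these equal: 2p + 1 = −4p + 6 ⇒ 6p = 5 ⇒ p = 5/6, and the value is (2)·(5/6) + 1 = 8/3.
For the smuggler: with q = P(Land), equating Gate-1's and Gate-2's payoffs gives q + 2 = −5q + 6 ⇒ q = 2/3.

5/6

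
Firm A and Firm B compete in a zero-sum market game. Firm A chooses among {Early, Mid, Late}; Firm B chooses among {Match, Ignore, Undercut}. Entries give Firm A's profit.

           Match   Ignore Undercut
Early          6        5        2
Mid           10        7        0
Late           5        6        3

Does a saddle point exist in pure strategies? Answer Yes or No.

Yes

Row minima: Early → 2, Mid → 0, Late → 3; maximin = 3.
Column maxima: Match → 10, Ignore → 7, Undercut → 3; minimax = 3.
maximin = minimax = 3, so a saddle point exists.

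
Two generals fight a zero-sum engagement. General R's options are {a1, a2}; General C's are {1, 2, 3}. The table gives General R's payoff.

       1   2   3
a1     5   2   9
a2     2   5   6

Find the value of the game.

Row minima: a1 → 2, a2 → 2; maximin = 2.
Column maxima: 1 → 5, 2 → 5, 3 → 9; minimax = 5.
2 ≠ 5, so there is no saddle point; optimal play is mixed.
3 is strictly dominated by 1 (it gives General R strictly more in every row), so General C never plays it.
On the remaining 2×2 (a1, a2 vs 1, 2):
Let General R play a1 with probability p. Expected payoff against 1: 5p + 2(1−p) = 3p + 2; against 2: 2p + 5(1−p) = −3p + 5.
Setting these equal: 3p + 2 = −3p + 5 ⇒ 6p = 3 ⇒ p = 1/2, and the value is (3)·(1/2) + 2 = 7/2.
For General C: with q = P(1), equating a1's and a2's payoffs gives 3q + 2 = −3q + 5 ⇒ q = 1/2.

7/2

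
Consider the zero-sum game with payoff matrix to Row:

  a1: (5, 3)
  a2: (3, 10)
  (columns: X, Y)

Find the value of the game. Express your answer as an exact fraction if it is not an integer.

41/9

Row minima: a1 → 3, a2 → 3; maximin = 3.
Column maxima: X → 5, Y → 10; minimax = 5.
3 ≠ 5, so there is no saddle point; optimal play is mixed.
Let Row play a1 with probability p. Expected payoff against X: 5p + 3(1−p) = 2p + 3; against Y: 3p + 10(1−p) = −7p + 10.
Setting these equal: 2p + 3 = −7p + 10 ⇒ 9p = 7 ⇒ p = 7/9, and the value is (2)·(7/9) + 3 = 41/9.
For Column: with q = P(X), equating a1's and a2's payoffs gives 2q + 3 = −7q + 10 ⇒ q = 7/9.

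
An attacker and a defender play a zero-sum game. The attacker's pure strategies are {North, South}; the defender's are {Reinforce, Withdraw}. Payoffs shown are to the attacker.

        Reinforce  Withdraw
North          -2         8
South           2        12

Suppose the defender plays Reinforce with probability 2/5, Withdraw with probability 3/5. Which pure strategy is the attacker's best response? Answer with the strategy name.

South

Expected payoff of North: (2/5)·(-2) + (3/5)·8 = 4.
Expected payoff of South: (2/5)·2 + (3/5)·12 = 8.
The largest is 8, so the attacker's best response is South.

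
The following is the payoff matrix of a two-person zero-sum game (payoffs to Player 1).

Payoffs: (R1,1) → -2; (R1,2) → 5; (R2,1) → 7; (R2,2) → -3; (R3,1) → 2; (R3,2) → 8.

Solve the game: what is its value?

31/8

Row minima: R1 → -2, R2 → -3, R3 → 2; maximin = 2.
Column maxima: 1 → 7, 2 → 8; minimax = 7.
2 ≠ 7, so there is no saddle point; optimal play is mixed.
R1 is strictly dominated by R3, so Player 1 never plays it.
On the remaining 2×2 (R2, R3 vs 1, 2):
Let Player 1 play R2 with probability p. Expected payoff against 1: 7p + 2(1−p) = 5p + 2; against 2: (-3)p + 8(1−p) = −11p + 8.
Setting these equal: 5p + 2 = −11p + 8 ⇒ 16p = 6 ⇒ p = 3/8, and the value is (5)·(3/8) + 2 = 31/8.
For Player 2: with q = P(1), equating R2's and R3's payoffs gives 10q − 3 = −6q + 8 ⇒ q = 11/16.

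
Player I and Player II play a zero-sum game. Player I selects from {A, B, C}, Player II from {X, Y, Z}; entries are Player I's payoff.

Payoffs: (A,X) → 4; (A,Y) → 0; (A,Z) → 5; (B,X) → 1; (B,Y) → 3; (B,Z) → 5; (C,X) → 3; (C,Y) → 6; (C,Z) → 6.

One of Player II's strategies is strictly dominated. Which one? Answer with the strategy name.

X holds Player I's payoff strictly below Z in every row: 4 < 5, 1 < 5, 3 < 6.
So Z is strictly dominated for Player II.

Z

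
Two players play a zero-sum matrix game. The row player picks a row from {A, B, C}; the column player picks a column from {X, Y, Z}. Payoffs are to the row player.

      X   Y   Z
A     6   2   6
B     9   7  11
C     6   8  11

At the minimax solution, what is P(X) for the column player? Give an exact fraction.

Row minima: A → 2, B → 7, C → 6; maximin = 7.
Column maxima: X → 9, Y → 8, Z → 11; minimax = 8.
7 ≠ 8, so there is no saddle point; optimal play is mixed.
A is strictly dominated by B, so the row player never plays it.
With A eliminated, Z is strictly dominated by X (it gives the row player strictly more in every remaining row), so the column player never plays it.
On the remaining 2×2 (B, C vs X, Y):
Let the row player play B with probability p. Expected payoff against X: 9p + 6(1−p) = 3p + 6; against Y: 7p + 8(1−p) = −p + 8.
Setting these equal: 3p + 6 = −p + 8 ⇒ 4p = 2 ⇒ p = 1/2, and the value is (3)·(1/2) + 6 = 15/2.
For the column player: with q = P(X), equating B's and C's payoffs gives 2q + 7 = −2q + 8 ⇒ q = 1/4.

1/4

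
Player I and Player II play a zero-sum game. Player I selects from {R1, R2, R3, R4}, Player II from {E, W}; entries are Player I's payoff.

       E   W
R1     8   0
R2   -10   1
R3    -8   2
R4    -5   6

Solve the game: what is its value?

48/19

Row minima: R1 → 0, R2 → -10, R3 → -8, R4 → -5; maximin = 0.
Column maxima: E → 8, W → 6; minimax = 6.
0 ≠ 6, so there is no saddle point; optimal play is mixed.
R2 is strictly dominated by R3, so Player I never plays it.
R3 is strictly dominated by R4, so Player I never plays it.
On the remaining 2×2 (R1, R4 vs E, W):
Let Player I play R1 with probability p. Expected payoff against E: 8p + (-5)(1−p) = 13p − 5; against W: 0p + 6(1−p) = −6p + 6.
Setting these equal: 13p − 5 = −6p + 6 ⇒ 19p = 11 ⇒ p = 11/19, and the value is (13)·(11/19) − 5 = 48/19.
For Player II: with q = P(E), equating R1's and R4's payoffs gives 8q = −11q + 6 ⇒ q = 6/19.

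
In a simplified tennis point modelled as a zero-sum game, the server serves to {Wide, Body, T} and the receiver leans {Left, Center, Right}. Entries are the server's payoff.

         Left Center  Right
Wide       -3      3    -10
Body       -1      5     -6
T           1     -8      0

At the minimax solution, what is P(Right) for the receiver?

13/19

Row minima: Wide → -10, Body → -6, T → -8; maximin = -6.
Column maxima: Left → 1, Center → 5, Right → 0; minimax = 0.
-6 ≠ 0, so there is no saddle point; optimal play is mixed.
Wide is strictly dominated by Body, so the server never plays it.
Left is strictly dominated by Right (it gives the server strictly more in every row), so the receiver never plays it.
On the remaining 2×2 (Body, T vs Center, Right):
Let the server play Body with probability p. Expected payoff against Center: 5p + (-8)(1−p) = 13p − 8; against Right: (-6)p + 0(1−p) = −6p.
Setting these equal: 13p − 8 = −6p ⇒ 19p = 8 ⇒ p = 8/19, and the value is (13)·(8/19) − 8 = -48/19.
For the receiver: with q = P(Center), equating Body's and T's payoffs gives 11q − 6 = −8q ⇒ q = 6/19.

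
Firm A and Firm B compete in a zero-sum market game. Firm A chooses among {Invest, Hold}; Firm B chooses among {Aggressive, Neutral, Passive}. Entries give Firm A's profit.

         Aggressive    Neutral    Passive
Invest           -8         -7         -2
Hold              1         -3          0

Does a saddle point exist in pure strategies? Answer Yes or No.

Row minima: Invest → -8, Hold → -3; maximin = -3.
Column maxima: Aggressive → 1, Neutral → -3, Passive → 0; minimax = -3.
maximin = minimax = -3, so a saddle point exists.

Yes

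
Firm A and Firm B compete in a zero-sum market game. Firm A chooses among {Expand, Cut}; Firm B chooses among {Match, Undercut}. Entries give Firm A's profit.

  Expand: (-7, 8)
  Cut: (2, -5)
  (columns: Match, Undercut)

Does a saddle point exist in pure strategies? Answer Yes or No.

Row minima: Expand → -7, Cut → -5; maximin = -5.
Column maxima: Match → 2, Undercut → 8; minimax = 2.
-5 ≠ 2, so no pure-strategy equilibrium exists.

No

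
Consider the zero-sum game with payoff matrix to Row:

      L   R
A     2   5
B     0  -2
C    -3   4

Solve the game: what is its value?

2

Row minima: A → 2, B → -2, C → -3; maximin = 2.
Column maxima: L → 2, R → 5; minimax = 2.
Since maximin = minimax = 2, there is a saddle point and the value is 2.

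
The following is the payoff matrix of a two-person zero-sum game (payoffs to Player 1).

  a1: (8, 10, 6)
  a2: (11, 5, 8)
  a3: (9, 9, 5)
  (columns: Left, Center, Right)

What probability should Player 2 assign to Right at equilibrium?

5/7

Row minima: a1 → 6, a2 → 5, a3 → 5; maximin = 6.
Column maxima: Left → 11, Center → 10, Right → 8; minimax = 8.
6 ≠ 8, so there is no saddle point; optimal play is mixed.
Left is strictly dominated by Right (it gives Player 1 strictly more in every row), so Player 2 never plays it.
With Left eliminated, a3 is strictly dominated by a1 (a1 gives Player 1 strictly more in every remaining column), so Player 1 never plays it.
On the remaining 2×2 (a1, a2 vs Center, Right):
Let Player 1 play a1 with probability p. Expected payoff against Center: 10p + 5(1−p) = 5p + 5; against Right: 6p + 8(1−p) = −2p + 8.
Setting these equal: 5p + 5 = −2p + 8 ⇒ 7p = 3 ⇒ p = 3/7, and the value is (5)·(3/7) + 5 = 50/7.
For Player 2: with q = P(Center), equating a1's and a2's payoffs gives 4q + 6 = −3q + 8 ⇒ q = 2/7.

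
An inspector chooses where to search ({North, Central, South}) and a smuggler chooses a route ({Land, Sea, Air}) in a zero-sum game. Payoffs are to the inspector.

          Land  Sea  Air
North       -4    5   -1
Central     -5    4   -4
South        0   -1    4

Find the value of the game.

-2/5

Row minima: North → -4, Central → -5, South → -1; maximin = -1.
Column maxima: Land → 0, Sea → 5, Air → 4; minimax = 0.
-1 ≠ 0, so there is no saddle point; optimal play is mixed.
Central is strictly dominated by North, so the inspector never plays it.
Air is strictly dominated by Land (it gives the inspector strictly more in every row), so the smuggler never plays it.
On the remaining 2×2 (North, South vs Land, Sea):
Let the inspector play North with probability p. Expected payoff against Land: (-4)p + 0(1−p) = −4p; against Sea: 5p + (-1)(1−p) = 6p − 1.
Setting these equal: −4p = 6p − 1 ⇒ −10p = -1 ⇒ p = 1/10, and the value is (-4)·(1/10) = -2/5.
For the smuggler: with q = P(Land), equating North's and South's payoffs gives −9q + 5 = q − 1 ⇒ q = 3/5.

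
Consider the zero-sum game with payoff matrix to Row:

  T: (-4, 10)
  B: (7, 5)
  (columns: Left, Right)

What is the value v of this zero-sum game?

45/8

Row minima: T → -4, B → 5; maximin = 5.
Column maxima: Left → 7, Right → 10; minimax = 7.
5 ≠ 7, so there is no saddle point; optimal play is mixed.
Let Row play T with probability p. Expected payoff against Left: (-4)p + 7(1−p) = −11p + 7; against Right: 10p + 5(1−p) = 5p + 5.
Setting these equal: −11p + 7 = 5p + 5 ⇒ −16p = -2 ⇒ p = 1/8, and the value is (-11)·(1/8) + 7 = 45/8.
For Column: with q = P(Left), equating T's and B's payoffs gives −14q + 10 = 2q + 5 ⇒ q = 5/16.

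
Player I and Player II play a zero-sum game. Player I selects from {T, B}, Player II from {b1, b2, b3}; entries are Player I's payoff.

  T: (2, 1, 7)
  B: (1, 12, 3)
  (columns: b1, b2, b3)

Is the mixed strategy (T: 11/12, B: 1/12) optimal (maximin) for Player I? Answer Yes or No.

Yes

Against b1 this mix gives (11/12)·2 + (1/12)·1 = 23/12.
Against b2 this mix gives (11/12)·1 + (1/12)·12 = 23/12.
Against b3 this mix gives (11/12)·7 + (1/12)·3 = 20/3.
All of Player II's active replies (b1, b2) yield 23/12, and no column does worse for Player I. The mix makes Player II indifferent and guarantees 23/12, so it is optimal.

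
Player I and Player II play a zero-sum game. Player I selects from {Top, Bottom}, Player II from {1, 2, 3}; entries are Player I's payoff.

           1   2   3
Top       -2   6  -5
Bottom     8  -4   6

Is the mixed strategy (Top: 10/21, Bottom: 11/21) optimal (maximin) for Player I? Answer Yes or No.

Against 1 this mix gives (10/21)·(-2) + (11/21)·8 = 68/21.
Against 2 this mix gives (10/21)·6 + (11/21)·(-4) = 16/21.
Against 3 this mix gives (10/21)·(-5) + (11/21)·6 = 16/21.
All of Player II's active replies (2, 3) yield 16/21, and no column does worse for Player I. The mix makes Player II indifferent and guarantees 16/21, so it is optimal.

Yes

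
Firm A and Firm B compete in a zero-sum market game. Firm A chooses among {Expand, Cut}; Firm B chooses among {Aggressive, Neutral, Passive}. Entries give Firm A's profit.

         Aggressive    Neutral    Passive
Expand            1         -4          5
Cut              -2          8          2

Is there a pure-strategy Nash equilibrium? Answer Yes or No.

No

Row minima: Expand → -4, Cut → -2; maximin = -2.
Column maxima: Aggressive → 1, Neutral → 8, Passive → 5; minimax = 1.
-2 ≠ 1, so no pure-strategy equilibrium exists.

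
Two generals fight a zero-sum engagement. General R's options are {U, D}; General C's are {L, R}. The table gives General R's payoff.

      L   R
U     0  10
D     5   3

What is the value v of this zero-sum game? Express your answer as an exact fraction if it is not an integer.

25/6

Row minima: U → 0, D → 3; maximin = 3.
Column maxima: L → 5, R → 10; minimax = 5.
3 ≠ 5, so there is no saddle point; optimal play is mixed.
Let General R play U with probability p. Expected payoff against L: 0p + 5(1−p) = −5p + 5; against R: 10p + 3(1−p) = 7p + 3.
Setting these equal: −5p + 5 = 7p + 3 ⇒ −12p = -2 ⇒ p = 1/6, and the value is (-5)·(1/6) + 5 = 25/6.
For General C: with q = P(L), equating U's and D's payoffs gives −10q + 10 = 2q + 3 ⇒ q = 7/12.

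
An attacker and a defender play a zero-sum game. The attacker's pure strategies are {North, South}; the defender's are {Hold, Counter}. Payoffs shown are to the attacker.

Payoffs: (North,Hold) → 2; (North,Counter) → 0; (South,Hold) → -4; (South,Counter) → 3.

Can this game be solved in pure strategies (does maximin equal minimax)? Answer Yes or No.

Row minima: North → 0, South → -4; maximin = 0.
Column maxima: Hold → 2, Counter → 3; minimax = 2.
0 ≠ 2, so no pure-strategy equilibrium exists.

No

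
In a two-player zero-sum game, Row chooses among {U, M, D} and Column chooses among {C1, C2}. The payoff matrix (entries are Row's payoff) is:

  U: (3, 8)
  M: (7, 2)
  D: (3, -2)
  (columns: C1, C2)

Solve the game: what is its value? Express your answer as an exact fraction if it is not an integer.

5

Row minima: U → 3, M → 2, D → -2; maximin = 3.
Column maxima: C1 → 7, C2 → 8; minimax = 7.
3 ≠ 7, so there is no saddle point; optimal play is mixed.
D is strictly dominated by M, so Row never plays it.
On the remaining 2×2 (U, M vs C1, C2):
Let Row play U with probability p. Expected payoff against C1: 3p + 7(1−p) = −4p + 7; against C2: 8p + 2(1−p) = 6p + 2.
Setting these equal: −4p + 7 = 6p + 2 ⇒ −10p = -5 ⇒ p = 1/2, and the value is (-4)·(1/2) + 7 = 5.
For Column: with q = P(C1), equating U's and M's payoffs gives −5q + 8 = 5q + 2 ⇒ q = 3/5.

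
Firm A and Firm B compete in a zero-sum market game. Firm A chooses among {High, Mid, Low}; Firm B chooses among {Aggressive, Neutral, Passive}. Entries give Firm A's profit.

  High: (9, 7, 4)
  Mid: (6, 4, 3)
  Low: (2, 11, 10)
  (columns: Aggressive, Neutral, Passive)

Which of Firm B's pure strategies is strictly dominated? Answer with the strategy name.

Neutral

Passive holds Firm A's payoff strictly below Neutral in every row: 4 < 7, 3 < 4, 10 < 11.
So Neutral is strictly dominated for Firm B.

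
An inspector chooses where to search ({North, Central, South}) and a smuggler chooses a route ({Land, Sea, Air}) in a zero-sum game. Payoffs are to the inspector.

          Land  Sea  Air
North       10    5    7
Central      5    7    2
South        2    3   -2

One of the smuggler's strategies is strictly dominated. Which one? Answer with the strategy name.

Air holds the inspector's payoff strictly below Land in every row: 7 < 10, 2 < 5, -2 < 2.
So Land is strictly dominated for the smuggler.

Land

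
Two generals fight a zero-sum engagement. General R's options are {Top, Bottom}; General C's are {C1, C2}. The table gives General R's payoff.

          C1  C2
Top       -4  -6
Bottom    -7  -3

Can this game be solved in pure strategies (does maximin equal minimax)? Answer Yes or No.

Row minima: Top → -6, Bottom → -7; maximin = -6.
Column maxima: C1 → -4, C2 → -3; minimax = -4.
-6 ≠ -4, so no pure-strategy equilibrium exists.

No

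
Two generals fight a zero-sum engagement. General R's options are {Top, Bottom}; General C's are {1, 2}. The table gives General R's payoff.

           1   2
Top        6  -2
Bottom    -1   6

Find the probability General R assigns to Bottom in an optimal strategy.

8/15

Row minima: Top → -2, Bottom → -1; maximin = -1.
Column maxima: 1 → 6, 2 → 6; minimax = 6.
-1 ≠ 6, so there is no saddle point; optimal play is mixed.
Let General R play Top with probability p. Expected payoff against 1: 6p + (-1)(1−p) = 7p − 1; against 2: (-2)p + 6(1−p) = −8p + 6.
Setting these equal: 7p − 1 = −8p + 6 ⇒ 15p = 7 ⇒ p = 7/15, and the value is (7)·(7/15) − 1 = 34/15.
For General C: with q = P(1), equating Top's and Bottom's payoffs gives 8q − 2 = −7q + 6 ⇒ q = 8/15.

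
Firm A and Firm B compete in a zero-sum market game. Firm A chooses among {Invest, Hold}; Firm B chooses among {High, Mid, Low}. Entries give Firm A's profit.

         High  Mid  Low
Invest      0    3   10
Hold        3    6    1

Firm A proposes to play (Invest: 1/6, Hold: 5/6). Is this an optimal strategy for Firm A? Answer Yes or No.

Yes

Against High this mix gives (1/6)·0 + (5/6)·3 = 5/2.
Against Mid this mix gives (1/6)·3 + (5/6)·6 = 11/2.
Against Low this mix gives (1/6)·10 + (5/6)·1 = 5/2.
All of Firm B's active replies (High, Low) yield 5/2, and no column does worse for Firm A. The mix makes Firm B indifferent and guarantees 5/2, so it is optimal.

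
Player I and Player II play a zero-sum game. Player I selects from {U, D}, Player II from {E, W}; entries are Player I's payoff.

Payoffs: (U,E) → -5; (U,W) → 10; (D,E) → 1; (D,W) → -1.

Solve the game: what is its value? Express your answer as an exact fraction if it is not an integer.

5/17

Row minima: U → -5, D → -1; maximin = -1.
Column maxima: E → 1, W → 10; minimax = 1.
-1 ≠ 1, so there is no saddle point; optimal play is mixed.
Let Player I play U with probability p. Expected payoff against E: (-5)p + 1(1−p) = −6p + 1; against W: 10p + (-1)(1−p) = 11p − 1.
Setting these equal: −6p + 1 = 11p − 1 ⇒ −17p = -2 ⇒ p = 2/17, and the value is (-6)·(2/17) + 1 = 5/17.
For Player II: with q = P(E), equating U's and D's payoffs gives −15q + 10 = 2q − 1 ⇒ q = 11/17.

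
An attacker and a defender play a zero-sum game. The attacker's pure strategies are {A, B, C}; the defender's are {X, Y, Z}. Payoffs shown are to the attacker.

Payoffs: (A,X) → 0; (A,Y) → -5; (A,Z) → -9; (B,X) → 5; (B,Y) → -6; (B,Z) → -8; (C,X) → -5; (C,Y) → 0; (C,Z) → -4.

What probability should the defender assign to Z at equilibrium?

5/7

Row minima: A → -9, B → -8, C → -5; maximin = -5.
Column maxima: X → 5, Y → 0, Z → -4; minimax = -4.
-5 ≠ -4, so there is no saddle point; optimal play is mixed.
Y is strictly dominated by Z (it gives the attacker strictly more in every row), so the defender never plays it.
With Y eliminated, A is strictly dominated by B (B gives the attacker strictly more in every remaining column), so the attacker never plays it.
On the remaining 2×2 (B, C vs X, Z):
Let the attacker play B with probability p. Expected payoff against X: 5p + (-5)(1−p) = 10p − 5; against Z: (-8)p + (-4)(1−p) = −4p − 4.
Setting these equal: 10p − 5 = −4p − 4 ⇒ 14p = 1 ⇒ p = 1/14, and the value is (10)·(1/14) − 5 = -30/7.
For the defender: with q = P(X), equating B's and C's payoffs gives 13q − 8 = −q − 4 ⇒ q = 2/7.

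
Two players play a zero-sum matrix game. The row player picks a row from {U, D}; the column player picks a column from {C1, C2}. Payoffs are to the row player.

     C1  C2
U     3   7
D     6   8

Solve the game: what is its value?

6

Row minima: U → 3, D → 6; maximin = 6.
Column maxima: C1 → 6, C2 → 8; minimax = 6.
Since maximin = minimax = 6, there is a saddle point and the value is 6.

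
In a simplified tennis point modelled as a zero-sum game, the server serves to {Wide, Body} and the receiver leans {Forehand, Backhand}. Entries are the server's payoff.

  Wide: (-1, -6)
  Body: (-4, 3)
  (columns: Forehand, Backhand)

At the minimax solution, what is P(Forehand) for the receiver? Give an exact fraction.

3/4

Row minima: Wide → -6, Body → -4; maximin = -4.
Column maxima: Forehand → -1, Backhand → 3; minimax = -1.
-4 ≠ -1, so there is no saddle point; optimal play is mixed.
Let the server play Wide with probability p. Expected payoff against Forehand: (-1)p + (-4)(1−p) = 3p − 4; against Backhand: (-6)p + 3(1−p) = −9p + 3.
Setting these equal: 3p − 4 = −9p + 3 ⇒ 12p = 7 ⇒ p = 7/12, and the value is (3)·(7/12) − 4 = -9/4.
For the receiver: with q = P(Forehand), equating Wide's and Body's payoffs gives 5q − 6 = −7q + 3 ⇒ q = 3/4.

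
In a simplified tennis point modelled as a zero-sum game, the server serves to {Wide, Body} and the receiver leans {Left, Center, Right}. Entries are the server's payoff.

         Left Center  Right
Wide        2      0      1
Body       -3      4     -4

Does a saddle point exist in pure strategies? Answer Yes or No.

Row minima: Wide → 0, Body → -4; maximin = 0.
Column maxima: Left → 2, Center → 4, Right → 1; minimax = 1.
0 ≠ 1, so no pure-strategy equilibrium exists.

No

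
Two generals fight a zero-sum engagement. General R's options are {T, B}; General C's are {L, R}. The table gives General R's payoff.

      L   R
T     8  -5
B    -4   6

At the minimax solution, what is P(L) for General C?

Row minima: T → -5, B → -4; maximin = -4.
Column maxima: L → 8, R → 6; minimax = 6.
-4 ≠ 6, so there is no saddle point; optimal play is mixed.
Let General R play T with probability p. Expected payoff against L: 8p + (-4)(1−p) = 12p − 4; against R: (-5)p + 6(1−p) = −11p + 6.
Setting these equal: 12p − 4 = −11p + 6 ⇒ 23p = 10 ⇒ p = 10/23, and the value is (12)·(10/23) − 4 = 28/23.
For General C: with q = P(L), equating T's and B's payoffs gives 13q − 5 = −10q + 6 ⇒ q = 11/23.

11/23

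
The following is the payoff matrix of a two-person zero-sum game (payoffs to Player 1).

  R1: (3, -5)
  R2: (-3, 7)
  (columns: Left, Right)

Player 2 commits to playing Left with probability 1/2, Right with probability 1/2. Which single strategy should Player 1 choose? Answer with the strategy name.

Expected payoff of R1: (1/2)·3 + (1/2)·(-5) = -1.
Expected payoff of R2: (1/2)·(-3) + (1/2)·7 = 2.
The largest is 2, so Player 1's best response is R2.

R2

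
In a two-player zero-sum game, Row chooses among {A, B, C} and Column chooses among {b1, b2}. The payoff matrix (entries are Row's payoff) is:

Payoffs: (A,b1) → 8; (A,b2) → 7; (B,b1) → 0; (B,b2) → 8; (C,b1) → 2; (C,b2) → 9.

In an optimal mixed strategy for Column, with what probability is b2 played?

3/4

Row minima: A → 7, B → 0, C → 2; maximin = 7.
Column maxima: b1 → 8, b2 → 9; minimax = 8.
7 ≠ 8, so there is no saddle point; optimal play is mixed.
B is strictly dominated by C, so Row never plays it.
On the remaining 2×2 (A, C vs b1, b2):
Let Row play A with probability p. Expected payoff against b1: 8p + 2(1−p) = 6p + 2; against b2: 7p + 9(1−p) = −2p + 9.
Setting these equal: 6p + 2 = −2p + 9 ⇒ 8p = 7 ⇒ p = 7/8, and the value is (6)·(7/8) + 2 = 29/4.
For Column: with q = P(b1), equating A's and C's payoffs gives q + 7 = −7q + 9 ⇒ q = 1/4.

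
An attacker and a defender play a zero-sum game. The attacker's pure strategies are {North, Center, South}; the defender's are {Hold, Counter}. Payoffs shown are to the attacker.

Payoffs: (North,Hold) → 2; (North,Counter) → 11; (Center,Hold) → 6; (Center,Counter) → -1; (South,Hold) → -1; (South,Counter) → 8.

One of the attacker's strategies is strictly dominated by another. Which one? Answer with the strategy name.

South

North gives a strictly higher payoff than South against every column: 2 > -1, 11 > 8.
So South is strictly dominated and the attacker never plays it.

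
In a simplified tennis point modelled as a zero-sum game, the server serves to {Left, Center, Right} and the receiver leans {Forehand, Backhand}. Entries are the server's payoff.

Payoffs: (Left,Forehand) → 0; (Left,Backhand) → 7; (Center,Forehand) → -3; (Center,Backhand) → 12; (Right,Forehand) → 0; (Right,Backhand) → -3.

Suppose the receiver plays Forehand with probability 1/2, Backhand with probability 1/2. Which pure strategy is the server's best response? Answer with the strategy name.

Center

Expected payoff of Left: (1/2)·0 + (1/2)·7 = 7/2.
Expected payoff of Center: (1/2)·(-3) + (1/2)·12 = 9/2.
Expected payoff of Right: (1/2)·0 + (1/2)·(-3) = -3/2.
The largest is 9/2, so the server's best response is Center.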